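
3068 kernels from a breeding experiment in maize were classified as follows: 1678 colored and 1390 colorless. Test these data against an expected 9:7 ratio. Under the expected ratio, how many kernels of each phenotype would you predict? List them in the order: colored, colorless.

The 9:7 ratio has 16 parts, so with N = 3068 the expected counts are:
  colored: 3068 × 9/16 = 1725.75
  colorless: 3068 × 7/16 = 1342.25

1725.75, 1342.25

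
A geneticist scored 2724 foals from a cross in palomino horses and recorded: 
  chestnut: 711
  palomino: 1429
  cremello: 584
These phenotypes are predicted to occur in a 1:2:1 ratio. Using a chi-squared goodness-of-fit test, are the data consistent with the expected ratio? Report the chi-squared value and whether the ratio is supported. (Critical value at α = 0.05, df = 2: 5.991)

Under the 1:2:1 hypothesis (Σ ratio = 4, N = 2724):
  chestnut: 2724 × 1/4 = 681
  palomino: 2724 × 2/4 = 1362
  cremello: 2724 × 1/4 = 681
χ² = Σ (O − E)² / E
  chestnut: (711 − 681)² / 681 = 1.3216
  palomino: (1429 − 1362)² / 1362 = 3.2959
  cremello: (584 − 681)² / 681 = 13.8164
χ² = 1.3216 + 3.2959 + 13.8164 = 18.4339 ≈ 18.434
Degrees of freedom = 3 − 1 = 2; critical value at α = 0.05 is 5.991.
Since 18.434 > 5.991, we reject the null hypothesis — the data do not fit the 1:2:1 ratio.

18.434; not consistent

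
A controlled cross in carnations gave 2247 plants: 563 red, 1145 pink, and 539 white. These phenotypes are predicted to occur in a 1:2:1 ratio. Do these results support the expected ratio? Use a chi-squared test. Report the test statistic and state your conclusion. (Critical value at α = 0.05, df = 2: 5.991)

1.336; consistent

Under the 1:2:1 hypothesis (Σ ratio = 4, N = 2247):
  red: 2247 × 1/4 = 561.75
  pink: 2247 × 2/4 = 1123.5
  white: 2247 × 1/4 = 561.75
χ² = Σ (O − E)² / E
  red: (563 − 561.75)² / 561.75 = 0.0028
  pink: (1145 − 1123.5)² / 1123.5 = 0.4114
  white: (539 − 561.75)² / 561.75 = 0.9213
χ² = 0.0028 + 0.4114 + 0.9213 = 1.3355 ≈ 1.336
Degrees of freedom = 3 − 1 = 2; critical value at α = 0.05 is 5.991.
Since 1.336 < 5.991, we fail to reject the null hypothesis — the data are consistent with the 1:2:1 ratio.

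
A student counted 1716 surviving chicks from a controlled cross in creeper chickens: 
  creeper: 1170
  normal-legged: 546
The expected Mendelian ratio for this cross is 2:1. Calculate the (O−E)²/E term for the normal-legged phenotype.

1.182

The 2:1 ratio has 3 parts, so with N = 1716 the expected counts are:
  creeper: 1716 × 2/3 = 1144
  normal-legged: 1716 × 1/3 = 572
Contribution of normal-legged: (546 − 572)² / 572 = 1.1818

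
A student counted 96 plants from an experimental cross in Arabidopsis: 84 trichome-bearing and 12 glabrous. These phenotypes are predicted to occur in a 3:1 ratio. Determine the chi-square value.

The 3:1 ratio has 4 parts, so with N = 96 the expected counts are:
  trichome-bearing: 96 × 3/4 = 72
  glabrous: 96 × 1/4 = 24
χ² = Σ (O − E)² / E
  trichome-bearing: (84 − 72)² / 72 = 2.0000
  glabrous: (12 − 24)² / 24 = 6.0000
χ² = 2.0000 + 6.0000 = 8.000

8.000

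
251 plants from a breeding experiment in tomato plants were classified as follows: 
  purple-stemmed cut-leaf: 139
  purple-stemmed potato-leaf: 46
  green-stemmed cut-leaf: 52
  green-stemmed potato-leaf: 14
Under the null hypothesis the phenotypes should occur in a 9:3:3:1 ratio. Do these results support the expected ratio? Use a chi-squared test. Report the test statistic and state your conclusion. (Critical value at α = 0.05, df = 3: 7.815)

Under the 9:3:3:1 hypothesis (Σ ratio = 16, N = 251):
  purple-stemmed cut-leaf: 251 × 9/16 = 141.1875
  purple-stemmed potato-leaf: 251 × 3/16 = 47.0625
  green-stemmed cut-leaf: 251 × 3/16 = 47.0625
  green-stemmed potato-leaf: 251 × 1/16 = 15.6875
χ² = Σ (O − E)² / E
  purple-stemmed cut-leaf: (139 − 141.1875)² / 141.1875 = 0.0339
  purple-stemmed potato-leaf: (46 − 47.0625)² / 47.0625 = 0.0240
  green-stemmed cut-leaf: (52 − 47.0625)² / 47.0625 = 0.5180
  green-stemmed potato-leaf: (14 − 15.6875)² / 15.6875 = 0.1815
χ² = 0.0339 + 0.0240 + 0.5180 + 0.1815 = 0.7574 ≈ 0.757
Degrees of freedom = 4 − 1 = 3; critical value at α = 0.05 is 7.815.
Since 0.757 < 7.815, we fail to reject the null hypothesis — the data are consistent with the 9:3:3:1 ratio.

0.757; consistent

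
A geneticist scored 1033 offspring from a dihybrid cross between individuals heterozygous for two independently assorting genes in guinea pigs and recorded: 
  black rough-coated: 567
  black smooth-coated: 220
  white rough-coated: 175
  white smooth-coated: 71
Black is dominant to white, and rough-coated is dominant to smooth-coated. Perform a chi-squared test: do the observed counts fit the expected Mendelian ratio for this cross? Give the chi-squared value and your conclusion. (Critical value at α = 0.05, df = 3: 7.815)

A dihybrid F₂ with independent assortment and complete dominance at both loci gives a 9:3:3:1 phenotypic ratio.
Total ratio parts = 16. Expected numbers out of 1033:
  black rough-coated: 1033 × 9/16 = 581.0625
  black smooth-coated: 1033 × 3/16 = 193.6875
  white rough-coated: 1033 × 3/16 = 193.6875
  white smooth-coated: 1033 × 1/16 = 64.5625
χ² = Σ (O − E)² / E
  black rough-coated: (567 − 581.0625)² / 581.0625 = 0.3403
  black smooth-coated: (220 − 193.6875)² / 193.6875 = 3.5746
  white rough-coated: (175 − 193.6875)² / 193.6875 = 1.8030
  white smooth-coated: (71 − 64.5625)² / 64.5625 = 0.6419
χ² = 0.3403 + 3.5746 + 1.8030 + 0.6419 = 6.3598 ≈ 6.360
Degrees of freedom = 4 − 1 = 3; critical value at α = 0.05 is 7.815.
Since 6.360 < 7.815, we fail to reject the null hypothesis — the data are consistent with the 9:3:3:1 ratio.

6.360; consistent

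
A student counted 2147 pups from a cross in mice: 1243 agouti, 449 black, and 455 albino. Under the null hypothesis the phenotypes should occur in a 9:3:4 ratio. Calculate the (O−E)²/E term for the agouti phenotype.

1.033

Under the 9:3:4 hypothesis (Σ ratio = 16, N = 2147):
  agouti: 2147 × 9/16 = 1207.6875
  black: 2147 × 3/16 = 402.5625
  albino: 2147 × 4/16 = 536.75
Contribution of agouti: (1243 − 1207.6875)² / 1207.6875 = 1.0325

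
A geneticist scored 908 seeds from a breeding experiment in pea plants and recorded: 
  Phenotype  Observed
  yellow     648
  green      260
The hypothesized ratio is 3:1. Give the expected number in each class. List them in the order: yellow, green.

Expected counts for N = 908 under a 3:1 ratio (total parts = 4):
  yellow: 908 × 3/4 = 681
  green: 908 × 1/4 = 227

681, 227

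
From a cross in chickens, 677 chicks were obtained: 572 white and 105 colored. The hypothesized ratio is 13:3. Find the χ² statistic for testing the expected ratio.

4.666

Expected counts for N = 677 under a 13:3 ratio (total parts = 16):
  white: 677 × 13/16 = 550.0625
  colored: 677 × 3/16 = 126.9375
χ² = Σ (O − E)² / E
  white: (572 − 550.0625)² / 550.0625 = 0.8749
  colored: (105 − 126.9375)² / 126.9375 = 3.7913
χ² = 0.8749 + 3.7913 = 4.6662 ≈ 4.666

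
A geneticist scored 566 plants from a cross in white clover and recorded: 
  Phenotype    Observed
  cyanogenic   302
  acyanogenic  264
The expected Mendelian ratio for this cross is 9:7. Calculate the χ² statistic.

1.925

The 9:7 ratio has 16 parts, so with N = 566 the expected counts are:
  cyanogenic: 566 × 9/16 = 318.375
  acyanogenic: 566 × 7/16 = 247.625
χ² = Σ (O − E)² / E
  cyanogenic: (302 − 318.375)² / 318.375 = 0.8422
  acyanogenic: (264 − 247.625)² / 247.625 = 1.0828
χ² = 0.8422 + 1.0828 = 1.925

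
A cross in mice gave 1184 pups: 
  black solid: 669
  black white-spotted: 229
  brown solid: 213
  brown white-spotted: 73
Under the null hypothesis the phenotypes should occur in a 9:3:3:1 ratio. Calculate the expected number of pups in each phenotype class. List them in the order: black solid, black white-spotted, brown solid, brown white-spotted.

666, 222, 222, 74

The 9:3:3:1 ratio has 16 parts, so with N = 1184 the expected counts are:
  black solid: 1184 × 9/16 = 666
  black white-spotted: 1184 × 3/16 = 222
  brown solid: 1184 × 3/16 = 222
  brown white-spotted: 1184 × 1/16 = 74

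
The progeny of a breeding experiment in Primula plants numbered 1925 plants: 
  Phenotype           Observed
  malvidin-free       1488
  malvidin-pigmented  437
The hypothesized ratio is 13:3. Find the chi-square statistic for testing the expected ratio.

19.728

Expected counts for N = 1925 under a 13:3 ratio (total parts = 16):
  malvidin-free: 1925 × 13/16 = 1564.0625
  malvidin-pigmented: 1925 × 3/16 = 360.9375
χ² = Σ (O − E)² / E
  malvidin-free: (1488 − 1564.0625)² / 1564.0625 = 3.6990
  malvidin-pigmented: (437 − 360.9375)² / 360.9375 = 16.0291
χ² = 3.6990 + 16.0291 = 19.7281 ≈ 19.728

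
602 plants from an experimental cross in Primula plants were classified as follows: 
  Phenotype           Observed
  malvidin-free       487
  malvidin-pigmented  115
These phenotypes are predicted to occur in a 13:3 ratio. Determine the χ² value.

0.049

The 13:3 ratio has 16 parts, so with N = 602 the expected counts are:
  malvidin-free: 602 × 13/16 = 489.125
  malvidin-pigmented: 602 × 3/16 = 112.875
χ² = Σ (O − E)² / E
  malvidin-free: (487 − 489.125)² / 489.125 = 0.0092
  malvidin-pigmented: (115 − 112.875)² / 112.875 = 0.0400
χ² = 0.0092 + 0.0400 = 0.0492 ≈ 0.049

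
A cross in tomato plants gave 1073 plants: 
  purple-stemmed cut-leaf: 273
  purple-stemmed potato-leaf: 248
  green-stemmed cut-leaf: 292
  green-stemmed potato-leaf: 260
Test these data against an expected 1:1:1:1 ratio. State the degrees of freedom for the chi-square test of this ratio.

3

A goodness-of-fit test with 4 phenotype classes has df = 4 − 1 = 3.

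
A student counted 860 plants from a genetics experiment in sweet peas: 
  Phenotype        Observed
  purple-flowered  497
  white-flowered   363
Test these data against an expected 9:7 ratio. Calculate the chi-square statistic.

Total ratio parts = 16. Expected numbers out of 860:
  purple-flowered: 860 × 9/16 = 483.75
  white-flowered: 860 × 7/16 = 376.25
χ² = Σ (O − E)² / E
  purple-flowered: (497 − 483.75)² / 483.75 = 0.3629
  white-flowered: (363 − 376.25)² / 376.25 = 0.4666
χ² = 0.3629 + 0.4666 = 0.8295 ≈ 0.830

0.830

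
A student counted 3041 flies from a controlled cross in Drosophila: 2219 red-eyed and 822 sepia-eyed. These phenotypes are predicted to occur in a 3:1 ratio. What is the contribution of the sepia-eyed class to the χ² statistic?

Under the 3:1 hypothesis (Σ ratio = 4, N = 3041):
  red-eyed: 3041 × 3/4 = 2280.75
  sepia-eyed: 3041 × 1/4 = 760.25
Contribution of sepia-eyed: (822 − 760.25)² / 760.25 = 5.0155

5.016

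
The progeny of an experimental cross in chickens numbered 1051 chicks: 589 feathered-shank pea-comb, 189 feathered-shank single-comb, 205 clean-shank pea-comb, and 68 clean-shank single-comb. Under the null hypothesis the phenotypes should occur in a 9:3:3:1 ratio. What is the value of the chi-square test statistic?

Expected counts for N = 1051 under a 9:3:3:1 ratio (total parts = 16):
  feathered-shank pea-comb: 1051 × 9/16 = 591.1875
  feathered-shank single-comb: 1051 × 3/16 = 197.0625
  clean-shank pea-comb: 1051 × 3/16 = 197.0625
  clean-shank single-comb: 1051 × 1/16 = 65.6875
χ² = Σ (O − E)² / E
  feathered-shank pea-comb: (589 − 591.1875)² / 591.1875 = 0.0081
  feathered-shank single-comb: (189 − 197.0625)² / 197.0625 = 0.3299
  clean-shank pea-comb: (205 − 197.0625)² / 197.0625 = 0.3197
  clean-shank single-comb: (68 − 65.6875)² / 65.6875 = 0.0814
χ² = 0.0081 + 0.3299 + 0.3197 + 0.0814 = 0.7391 ≈ 0.739

0.739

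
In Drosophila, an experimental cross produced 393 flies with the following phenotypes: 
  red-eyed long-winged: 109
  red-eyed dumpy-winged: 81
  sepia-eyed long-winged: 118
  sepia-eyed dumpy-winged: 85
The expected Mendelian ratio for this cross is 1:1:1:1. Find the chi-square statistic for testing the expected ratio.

9.962

Total ratio parts = 4. Expected numbers out of 393:
  red-eyed long-winged: 393 × 1/4 = 98.25
  red-eyed dumpy-winged: 393 × 1/4 = 98.25
  sepia-eyed long-winged: 393 × 1/4 = 98.25
  sepia-eyed dumpy-winged: 393 × 1/4 = 98.25
χ² = Σ (O − E)² / E
  red-eyed long-winged: (109 − 98.25)² / 98.25 = 1.1762
  red-eyed dumpy-winged: (81 − 98.25)² / 98.25 = 3.0286
  sepia-eyed long-winged: (118 − 98.25)² / 98.25 = 3.9701
  sepia-eyed dumpy-winged: (85 − 98.25)² / 98.25 = 1.7869
χ² = 1.1762 + 3.0286 + 3.9701 + 1.7869 = 9.9618 ≈ 9.962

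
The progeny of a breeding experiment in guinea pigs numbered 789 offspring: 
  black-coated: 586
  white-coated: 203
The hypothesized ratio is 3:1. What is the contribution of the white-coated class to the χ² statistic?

Under the 3:1 hypothesis (Σ ratio = 4, N = 789):
  black-coated: 789 × 3/4 = 591.75
  white-coated: 789 × 1/4 = 197.25
Contribution of white-coated: (203 − 197.25)² / 197.25 = 0.1676

0.168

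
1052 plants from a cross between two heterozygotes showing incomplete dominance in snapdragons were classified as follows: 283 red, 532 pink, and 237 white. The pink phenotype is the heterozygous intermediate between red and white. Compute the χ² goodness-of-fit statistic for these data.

4.160

With incomplete dominance, a heterozygote × heterozygote cross gives a 1:2:1 phenotypic ratio.
The 1:2:1 ratio has 4 parts, so with N = 1052 the expected counts are:
  red: 1052 × 1/4 = 263
  pink: 1052 × 2/4 = 526
  white: 1052 × 1/4 = 263
χ² = Σ (O − E)² / E
  red: (283 − 263)² / 263 = 1.5209
  pink: (532 − 526)² / 526 = 0.0684
  white: (237 − 263)² / 263 = 2.5703
χ² = 1.5209 + 0.0684 + 2.5703 = 4.1596 ≈ 4.160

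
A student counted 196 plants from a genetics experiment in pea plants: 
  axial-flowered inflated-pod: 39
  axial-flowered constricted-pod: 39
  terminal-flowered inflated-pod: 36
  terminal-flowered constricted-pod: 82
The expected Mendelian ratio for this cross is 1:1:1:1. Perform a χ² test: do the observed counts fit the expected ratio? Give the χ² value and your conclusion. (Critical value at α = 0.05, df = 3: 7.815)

29.755; not consistent

Expected counts for N = 196 under a 1:1:1:1 ratio (total parts = 4):
  axial-flowered inflated-pod: 196 × 1/4 = 49
  axial-flowered constricted-pod: 196 × 1/4 = 49
  terminal-flowered inflated-pod: 196 × 1/4 = 49
  terminal-flowered constricted-pod: 196 × 1/4 = 49
χ² = Σ (O − E)² / E
  axial-flowered inflated-pod: (39 − 49)² / 49 = 2.0408
  axial-flowered constricted-pod: (39 − 49)² / 49 = 2.0408
  terminal-flowered inflated-pod: (36 − 49)² / 49 = 3.4490
  terminal-flowered constricted-pod: (82 − 49)² / 49 = 22.2245
χ² = 2.0408 + 2.0408 + 3.4490 + 22.2245 = 29.7551 ≈ 29.755
Degrees of freedom = 4 − 1 = 3; critical value at α = 0.05 is 7.815.
Since 29.755 > 7.815, we reject the null hypothesis — the data do not fit the 1:1:1:1 ratio.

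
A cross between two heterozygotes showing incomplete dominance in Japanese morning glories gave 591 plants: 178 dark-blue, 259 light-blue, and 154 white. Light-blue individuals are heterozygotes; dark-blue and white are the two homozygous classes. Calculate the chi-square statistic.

With incomplete dominance, a heterozygote × heterozygote cross gives a 1:2:1 phenotypic ratio.
Under the 1:2:1 hypothesis (Σ ratio = 4, N = 591):
  dark-blue: 591 × 1/4 = 147.75
  light-blue: 591 × 2/4 = 295.5
  white: 591 × 1/4 = 147.75
χ² = Σ (O − E)² / E
  dark-blue: (178 − 147.75)² / 147.75 = 6.1933
  light-blue: (259 − 295.5)² / 295.5 = 4.5085
  white: (154 − 147.75)² / 147.75 = 0.2644
χ² = 6.1933 + 4.5085 + 0.2644 = 10.9662 ≈ 10.966

10.966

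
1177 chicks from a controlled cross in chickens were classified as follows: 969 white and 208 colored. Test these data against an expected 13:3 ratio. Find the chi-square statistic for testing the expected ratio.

Expected counts for N = 1177 under a 13:3 ratio (total parts = 16):
  white: 1177 × 13/16 = 956.3125
  colored: 1177 × 3/16 = 220.6875
χ² = Σ (O − E)² / E
  white: (969 − 956.3125)² / 956.3125 = 0.1683
  colored: (208 − 220.6875)² / 220.6875 = 0.7294
χ² = 0.1683 + 0.7294 = 0.8977 ≈ 0.898

0.898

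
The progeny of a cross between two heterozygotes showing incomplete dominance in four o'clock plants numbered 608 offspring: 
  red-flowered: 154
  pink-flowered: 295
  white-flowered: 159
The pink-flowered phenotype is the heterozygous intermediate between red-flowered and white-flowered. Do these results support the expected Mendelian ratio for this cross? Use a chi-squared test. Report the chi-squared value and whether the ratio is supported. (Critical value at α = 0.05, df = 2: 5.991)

0.615; consistent

With incomplete dominance, a heterozygote × heterozygote cross gives a 1:2:1 phenotypic ratio.
Under the 1:2:1 hypothesis (Σ ratio = 4, N = 608):
  red-flowered: 608 × 1/4 = 152
  pink-flowered: 608 × 2/4 = 304
  white-flowered: 608 × 1/4 = 152
χ² = Σ (O − E)² / E
  red-flowered: (154 − 152)² / 152 = 0.0263
  pink-flowered: (295 − 304)² / 304 = 0.2664
  white-flowered: (159 − 152)² / 152 = 0.3224
χ² = 0.0263 + 0.2664 + 0.3224 = 0.6151 ≈ 0.615
Degrees of freedom = 3 − 1 = 2; critical value at α = 0.05 is 5.991.
Since 0.615 < 5.991, we fail to reject the null hypothesis — the data are consistent with the 1:2:1 ratio.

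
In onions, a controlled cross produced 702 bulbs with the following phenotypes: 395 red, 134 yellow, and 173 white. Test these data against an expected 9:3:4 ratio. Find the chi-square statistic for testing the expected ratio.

0.079

Under the 9:3:4 hypothesis (Σ ratio = 16, N = 702):
  red: 702 × 9/16 = 394.875
  yellow: 702 × 3/16 = 131.625
  white: 702 × 4/16 = 175.5
χ² = Σ (O − E)² / E
  red: (395 − 394.875)² / 394.875 = 0.0000
  yellow: (134 − 131.625)² / 131.625 = 0.0429
  white: (173 − 175.5)² / 175.5 = 0.0356
χ² = 0.0000 + 0.0429 + 0.0356 = 0.0785 ≈ 0.079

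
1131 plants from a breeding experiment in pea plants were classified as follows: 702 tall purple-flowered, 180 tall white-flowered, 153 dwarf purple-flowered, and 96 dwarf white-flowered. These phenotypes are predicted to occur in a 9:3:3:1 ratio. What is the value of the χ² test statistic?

Under the 9:3:3:1 hypothesis (Σ ratio = 16, N = 1131):
  tall purple-flowered: 1131 × 9/16 = 636.1875
  tall white-flowered: 1131 × 3/16 = 212.0625
  dwarf purple-flowered: 1131 × 3/16 = 212.0625
  dwarf white-flowered: 1131 × 1/16 = 70.6875
χ² = Σ (O − E)² / E
  tall purple-flowered: (702 − 636.1875)² / 636.1875 = 6.8082
  tall white-flowered: (180 − 212.0625)² / 212.0625 = 4.8476
  dwarf purple-flowered: (153 − 212.0625)² / 212.0625 = 16.4498
  dwarf white-flowered: (96 − 70.6875)² / 70.6875 = 9.0642
χ² = 6.8082 + 4.8476 + 16.4498 + 9.0642 = 37.1698 ≈ 37.170

37.170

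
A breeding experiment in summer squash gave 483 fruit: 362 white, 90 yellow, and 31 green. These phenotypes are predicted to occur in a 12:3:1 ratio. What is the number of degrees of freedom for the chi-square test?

2

A goodness-of-fit test with 3 phenotype classes has df = 3 − 1 = 2.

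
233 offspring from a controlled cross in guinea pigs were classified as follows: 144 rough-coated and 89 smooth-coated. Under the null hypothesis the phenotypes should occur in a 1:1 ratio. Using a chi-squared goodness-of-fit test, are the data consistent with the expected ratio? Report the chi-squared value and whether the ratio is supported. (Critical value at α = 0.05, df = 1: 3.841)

Total ratio parts = 2. Expected numbers out of 233:
  rough-coated: 233 × 1/2 = 116.5
  smooth-coated: 233 × 1/2 = 116.5
χ² = Σ (O − E)² / E
  rough-coated: (144 − 116.5)² / 116.5 = 6.4914
  smooth-coated: (89 − 116.5)² / 116.5 = 6.4914
χ² = 6.4914 + 6.4914 = 12.9828 ≈ 12.983
Degrees of freedom = 2 − 1 = 1; critical value at α = 0.05 is 3.841.
Since 12.983 > 3.841, we reject the null hypothesis — the data do not fit the 1:1 ratio.

12.983; not consistent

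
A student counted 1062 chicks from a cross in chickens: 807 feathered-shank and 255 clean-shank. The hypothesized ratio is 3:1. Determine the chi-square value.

0.554

Total ratio parts = 4. Expected numbers out of 1062:
  feathered-shank: 1062 × 3/4 = 796.5
  clean-shank: 1062 × 1/4 = 265.5
χ² = Σ (O − E)² / E
  feathered-shank: (807 − 796.5)² / 796.5 = 0.1384
  clean-shank: (255 − 265.5)² / 265.5 = 0.4153
χ² = 0.1384 + 0.4153 = 0.5537 ≈ 0.554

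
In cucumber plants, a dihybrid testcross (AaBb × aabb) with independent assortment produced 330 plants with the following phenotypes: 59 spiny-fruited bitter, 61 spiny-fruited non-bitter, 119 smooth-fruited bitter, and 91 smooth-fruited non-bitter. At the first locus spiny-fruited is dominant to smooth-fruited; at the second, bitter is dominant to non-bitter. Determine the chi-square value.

29.321

A dihybrid testcross with independent assortment gives a 1:1:1:1 ratio.
Expected counts for N = 330 under a 1:1:1:1 ratio (total parts = 4):
  spiny-fruited bitter: 330 × 1/4 = 82.5
  spiny-fruited non-bitter: 330 × 1/4 = 82.5
  smooth-fruited bitter: 330 × 1/4 = 82.5
  smooth-fruited non-bitter: 330 × 1/4 = 82.5
χ² = Σ (O − E)² / E
  spiny-fruited bitter: (59 − 82.5)² / 82.5 = 6.6939
  spiny-fruited non-bitter: (61 − 82.5)² / 82.5 = 5.6030
  smooth-fruited bitter: (119 − 82.5)² / 82.5 = 16.1485
  smooth-fruited non-bitter: (91 − 82.5)² / 82.5 = 0.8758
χ² = 6.6939 + 5.6030 + 16.1485 + 0.8758 = 29.3212 ≈ 29.321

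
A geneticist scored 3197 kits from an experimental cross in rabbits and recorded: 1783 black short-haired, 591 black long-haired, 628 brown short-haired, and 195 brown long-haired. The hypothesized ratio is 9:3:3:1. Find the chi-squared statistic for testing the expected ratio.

Total ratio parts = 16. Expected numbers out of 3197:
  black short-haired: 3197 × 9/16 = 1798.3125
  black long-haired: 3197 × 3/16 = 599.4375
  brown short-haired: 3197 × 3/16 = 599.4375
  brown long-haired: 3197 × 1/16 = 199.8125
χ² = Σ (O − E)² / E
  black short-haired: (1783 − 1798.3125)² / 1798.3125 = 0.1304
  black long-haired: (591 − 599.4375)² / 599.4375 = 0.1188
  brown short-haired: (628 − 599.4375)² / 599.4375 = 1.3610
  brown long-haired: (195 − 199.8125)² / 199.8125 = 0.1159
χ² = 0.1304 + 0.1188 + 1.3610 + 0.1159 = 1.7261 ≈ 1.726

1.726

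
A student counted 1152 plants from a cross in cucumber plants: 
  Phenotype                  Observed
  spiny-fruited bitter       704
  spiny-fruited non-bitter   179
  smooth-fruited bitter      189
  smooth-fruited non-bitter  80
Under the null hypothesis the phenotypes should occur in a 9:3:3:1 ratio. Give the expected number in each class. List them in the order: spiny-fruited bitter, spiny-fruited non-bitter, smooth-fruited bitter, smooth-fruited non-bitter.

648, 216, 216, 72

Total ratio parts = 16. Expected numbers out of 1152:
  spiny-fruited bitter: 1152 × 9/16 = 648
  spiny-fruited non-bitter: 1152 × 3/16 = 216
  smooth-fruited bitter: 1152 × 3/16 = 216
  smooth-fruited non-bitter: 1152 × 1/16 = 72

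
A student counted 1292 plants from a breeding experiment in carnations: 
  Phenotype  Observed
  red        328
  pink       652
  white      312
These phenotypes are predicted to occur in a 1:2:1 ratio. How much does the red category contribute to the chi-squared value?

0.077

Under the 1:2:1 hypothesis (Σ ratio = 4, N = 1292):
  red: 1292 × 1/4 = 323
  pink: 1292 × 2/4 = 646
  white: 1292 × 1/4 = 323
Contribution of red: (328 − 323)² / 323 = 0.0774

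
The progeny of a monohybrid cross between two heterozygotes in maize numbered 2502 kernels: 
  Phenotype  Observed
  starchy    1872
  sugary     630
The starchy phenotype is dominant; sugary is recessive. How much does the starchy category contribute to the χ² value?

0.011

For a monohybrid cross between heterozygotes with complete dominance, the expected phenotypic ratio is 3:1.
Under the 3:1 hypothesis (Σ ratio = 4, N = 2502):
  starchy: 2502 × 3/4 = 1876.5
  sugary: 2502 × 1/4 = 625.5
Contribution of starchy: (1872 − 1876.5)² / 1876.5 = 0.0108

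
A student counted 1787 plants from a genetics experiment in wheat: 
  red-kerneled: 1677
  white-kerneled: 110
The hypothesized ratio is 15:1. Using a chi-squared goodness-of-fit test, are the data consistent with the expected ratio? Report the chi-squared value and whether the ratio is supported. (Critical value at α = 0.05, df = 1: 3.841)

Expected counts for N = 1787 under a 15:1 ratio (total parts = 16):
  red-kerneled: 1787 × 15/16 = 1675.3125
  white-kerneled: 1787 × 1/16 = 111.6875
χ² = Σ (O − E)² / E
  red-kerneled: (1677 − 1675.3125)² / 1675.3125 = 0.0017
  white-kerneled: (110 − 111.6875)² / 111.6875 = 0.0255
χ² = 0.0017 + 0.0255 = 0.0272 ≈ 0.027
Degrees of freedom = 2 − 1 = 1; critical value at α = 0.05 is 3.841.
Since 0.027 < 3.841, we fail to reject the null hypothesis — the data are consistent with the 15:1 ratio.

0.027; consistent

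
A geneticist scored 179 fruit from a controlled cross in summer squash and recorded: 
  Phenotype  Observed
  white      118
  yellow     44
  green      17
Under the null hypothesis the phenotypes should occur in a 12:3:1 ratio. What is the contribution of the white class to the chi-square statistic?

Under the 12:3:1 hypothesis (Σ ratio = 16, N = 179):
  white: 179 × 12/16 = 134.25
  yellow: 179 × 3/16 = 33.5625
  green: 179 × 1/16 = 11.1875
Contribution of white: (118 − 134.25)² / 134.25 = 1.9669

1.967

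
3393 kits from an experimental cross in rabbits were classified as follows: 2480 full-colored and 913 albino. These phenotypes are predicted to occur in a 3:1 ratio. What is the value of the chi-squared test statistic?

The 3:1 ratio has 4 parts, so with N = 3393 the expected counts are:
  full-colored: 3393 × 3/4 = 2544.75
  albino: 3393 × 1/4 = 848.25
χ² = Σ (O − E)² / E
  full-colored: (2480 − 2544.75)² / 2544.75 = 1.6475
  albino: (913 − 848.25)² / 848.25 = 4.9426
χ² = 1.6475 + 4.9426 = 6.5901 ≈ 6.590

6.590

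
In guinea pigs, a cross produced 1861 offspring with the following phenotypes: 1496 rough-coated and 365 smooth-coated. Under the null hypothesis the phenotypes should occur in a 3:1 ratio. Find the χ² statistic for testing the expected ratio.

Total ratio parts = 4. Expected numbers out of 1861:
  rough-coated: 1861 × 3/4 = 1395.75
  smooth-coated: 1861 × 1/4 = 465.25
χ² = Σ (O − E)² / E
  rough-coated: (1496 − 1395.75)² / 1395.75 = 7.2005
  smooth-coated: (365 − 465.25)² / 465.25 = 21.6014
χ² = 7.2005 + 21.6014 = 28.8019 ≈ 28.802

28.802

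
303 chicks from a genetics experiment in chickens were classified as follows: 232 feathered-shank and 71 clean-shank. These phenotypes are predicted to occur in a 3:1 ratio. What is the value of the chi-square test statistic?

0.397

Under the 3:1 hypothesis (Σ ratio = 4, N = 303):
  feathered-shank: 303 × 3/4 = 227.25
  clean-shank: 303 × 1/4 = 75.75
χ² = Σ (O − E)² / E
  feathered-shank: (232 − 227.25)² / 227.25 = 0.0993
  clean-shank: (71 − 75.75)² / 75.75 = 0.2979
χ² = 0.0993 + 0.2979 = 0.3972 ≈ 0.397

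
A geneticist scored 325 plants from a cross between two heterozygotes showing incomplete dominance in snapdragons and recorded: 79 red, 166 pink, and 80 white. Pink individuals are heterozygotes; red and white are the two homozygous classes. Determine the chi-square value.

0.157

With incomplete dominance, a heterozygote × heterozygote cross gives a 1:2:1 phenotypic ratio.
Under the 1:2:1 hypothesis (Σ ratio = 4, N = 325):
  red: 325 × 1/4 = 81.25
  pink: 325 × 2/4 = 162.5
  white: 325 × 1/4 = 81.25
χ² = Σ (O − E)² / E
  red: (79 − 81.25)² / 81.25 = 0.0623
  pink: (166 − 162.5)² / 162.5 = 0.0754
  white: (80 − 81.25)² / 81.25 = 0.0192
χ² = 0.0623 + 0.0754 + 0.0192 = 0.1569 ≈ 0.157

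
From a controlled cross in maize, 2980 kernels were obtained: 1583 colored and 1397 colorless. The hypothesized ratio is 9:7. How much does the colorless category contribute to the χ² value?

6.670

Expected counts for N = 2980 under a 9:7 ratio (total parts = 16):
  colored: 2980 × 9/16 = 1676.25
  colorless: 2980 × 7/16 = 1303.75
Contribution of colorless: (1397 − 1303.75)² / 1303.75 = 6.6697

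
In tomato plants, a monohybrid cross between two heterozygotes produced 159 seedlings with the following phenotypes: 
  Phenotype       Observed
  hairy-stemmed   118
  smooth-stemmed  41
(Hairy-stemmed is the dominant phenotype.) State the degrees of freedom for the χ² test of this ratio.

For a monohybrid cross between heterozygotes with complete dominance, the expected phenotypic ratio is 3:1.
A goodness-of-fit test with 2 phenotype classes has df = 2 − 1 = 1.

1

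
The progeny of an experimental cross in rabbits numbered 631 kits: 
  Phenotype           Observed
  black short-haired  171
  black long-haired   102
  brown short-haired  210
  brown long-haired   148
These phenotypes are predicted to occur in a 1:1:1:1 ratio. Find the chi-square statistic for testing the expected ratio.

38.724

Expected counts for N = 631 under a 1:1:1:1 ratio (total parts = 4):
  black short-haired: 631 × 1/4 = 157.75
  black long-haired: 631 × 1/4 = 157.75
  brown short-haired: 631 × 1/4 = 157.75
  brown long-haired: 631 × 1/4 = 157.75
χ² = Σ (O − E)² / E
  black short-haired: (171 − 157.75)² / 157.75 = 1.1129
  black long-haired: (102 − 157.75)² / 157.75 = 19.7025
  brown short-haired: (210 − 157.75)² / 157.75 = 17.3063
  brown long-haired: (148 − 157.75)² / 157.75 = 0.6026
χ² = 1.1129 + 19.7025 + 17.3063 + 0.6026 = 38.7243 ≈ 38.724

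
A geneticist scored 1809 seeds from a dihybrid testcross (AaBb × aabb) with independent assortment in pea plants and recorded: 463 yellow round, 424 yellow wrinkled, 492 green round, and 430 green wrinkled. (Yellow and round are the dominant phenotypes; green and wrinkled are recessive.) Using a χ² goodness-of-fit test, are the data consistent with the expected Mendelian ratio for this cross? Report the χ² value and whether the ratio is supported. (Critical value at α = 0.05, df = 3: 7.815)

A dihybrid testcross with independent assortment gives a 1:1:1:1 ratio.
Under the 1:1:1:1 hypothesis (Σ ratio = 4, N = 1809):
  yellow round: 1809 × 1/4 = 452.25
  yellow wrinkled: 1809 × 1/4 = 452.25
  green round: 1809 × 1/4 = 452.25
  green wrinkled: 1809 × 1/4 = 452.25
χ² = Σ (O − E)² / E
  yellow round: (463 − 452.25)² / 452.25 = 0.2555
  yellow wrinkled: (424 − 452.25)² / 452.25 = 1.7646
  green round: (492 − 452.25)² / 452.25 = 3.4938
  green wrinkled: (430 − 452.25)² / 452.25 = 1.0947
χ² = 0.2555 + 1.7646 + 3.4938 + 1.0947 = 6.6086 ≈ 6.609
Degrees of freedom = 4 − 1 = 3; critical value at α = 0.05 is 7.815.
Since 6.609 < 7.815, we fail to reject the null hypothesis — the data are consistent with the 1:1:1:1 ratio.

6.609; consistent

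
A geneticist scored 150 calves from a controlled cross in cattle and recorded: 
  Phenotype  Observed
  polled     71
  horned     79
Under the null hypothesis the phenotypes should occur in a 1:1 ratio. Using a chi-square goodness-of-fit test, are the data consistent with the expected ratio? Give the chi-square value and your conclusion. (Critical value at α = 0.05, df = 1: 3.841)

0.427; consistent

Under the 1:1 hypothesis (Σ ratio = 2, N = 150):
  polled: 150 × 1/2 = 75
  horned: 150 × 1/2 = 75
χ² = Σ (O − E)² / E
  polled: (71 − 75)² / 75 = 0.2133
  horned: (79 − 75)² / 75 = 0.2133
χ² = 0.2133 + 0.2133 = 0.4266 ≈ 0.427
Degrees of freedom = 2 − 1 = 1; critical value at α = 0.05 is 3.841.
Since 0.427 < 3.841, we fail to reject the null hypothesis — the data are consistent with the 1:1 ratio.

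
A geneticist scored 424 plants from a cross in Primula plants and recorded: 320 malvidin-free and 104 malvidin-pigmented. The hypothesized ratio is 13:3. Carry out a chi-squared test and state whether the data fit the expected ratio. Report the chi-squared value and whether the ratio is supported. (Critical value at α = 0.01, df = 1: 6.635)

9.293; not consistent

Expected counts for N = 424 under a 13:3 ratio (total parts = 16):
  malvidin-free: 424 × 13/16 = 344.5
  malvidin-pigmented: 424 × 3/16 = 79.5
χ² = Σ (O − E)² / E
  malvidin-free: (320 − 344.5)² / 344.5 = 1.7424
  malvidin-pigmented: (104 − 79.5)² / 79.5 = 7.5503
χ² = 1.7424 + 7.5503 = 9.2927 ≈ 9.293
Degrees of freedom = 2 − 1 = 1; critical value at α = 0.01 is 6.635.
Since 9.293 > 6.635, we reject the null hypothesis — the data do not fit the 13:3 ratio.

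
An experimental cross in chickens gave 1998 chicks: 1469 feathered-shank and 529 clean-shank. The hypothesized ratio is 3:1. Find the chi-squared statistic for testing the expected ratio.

Expected counts for N = 1998 under a 3:1 ratio (total parts = 4):
  feathered-shank: 1998 × 3/4 = 1498.5
  clean-shank: 1998 × 1/4 = 499.5
χ² = Σ (O − E)² / E
  feathered-shank: (1469 − 1498.5)² / 1498.5 = 0.5807
  clean-shank: (529 − 499.5)² / 499.5 = 1.7422
χ² = 0.5807 + 1.7422 = 2.3229 ≈ 2.323

2.323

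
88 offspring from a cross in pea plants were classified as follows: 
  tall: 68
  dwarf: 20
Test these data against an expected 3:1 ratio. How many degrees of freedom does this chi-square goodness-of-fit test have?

1

A goodness-of-fit test with 2 phenotype classes has df = 2 − 1 = 1.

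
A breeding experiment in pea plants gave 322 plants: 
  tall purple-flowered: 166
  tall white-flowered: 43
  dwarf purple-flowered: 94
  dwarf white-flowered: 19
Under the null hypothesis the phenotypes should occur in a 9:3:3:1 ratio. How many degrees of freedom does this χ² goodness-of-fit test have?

3

A goodness-of-fit test with 4 phenotype classes has df = 4 − 1 = 3.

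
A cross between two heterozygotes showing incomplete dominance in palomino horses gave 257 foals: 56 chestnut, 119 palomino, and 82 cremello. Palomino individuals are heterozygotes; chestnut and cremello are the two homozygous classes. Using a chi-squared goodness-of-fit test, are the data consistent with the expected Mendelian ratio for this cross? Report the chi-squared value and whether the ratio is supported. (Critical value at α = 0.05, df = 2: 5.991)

6.665; not consistent

With incomplete dominance, a heterozygote × heterozygote cross gives a 1:2:1 phenotypic ratio.
The 1:2:1 ratio has 4 parts, so with N = 257 the expected counts are:
  chestnut: 257 × 1/4 = 64.25
  palomino: 257 × 2/4 = 128.5
  cremello: 257 × 1/4 = 64.25
χ² = Σ (O − E)² / E
  chestnut: (56 − 64.25)² / 64.25 = 1.0593
  palomino: (119 − 128.5)² / 128.5 = 0.7023
  cremello: (82 − 64.25)² / 64.25 = 4.9037
χ² = 1.0593 + 0.7023 + 4.9037 = 6.6653 ≈ 6.665
Degrees of freedom = 3 − 1 = 2; critical value at α = 0.05 is 5.991.
Since 6.665 > 5.991, we reject the null hypothesis — the data do not fit the 1:2:1 ratio.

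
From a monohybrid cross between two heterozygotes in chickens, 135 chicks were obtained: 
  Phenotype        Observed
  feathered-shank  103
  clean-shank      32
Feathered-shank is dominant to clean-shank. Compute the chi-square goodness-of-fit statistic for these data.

0.121

For a monohybrid cross between heterozygotes with complete dominance, the expected phenotypic ratio is 3:1.
Expected counts for N = 135 under a 3:1 ratio (total parts = 4):
  feathered-shank: 135 × 3/4 = 101.25
  clean-shank: 135 × 1/4 = 33.75
χ² = Σ (O − E)² / E
  feathered-shank: (103 − 101.25)² / 101.25 = 0.0302
  clean-shank: (32 − 33.75)² / 33.75 = 0.0907
χ² = 0.0302 + 0.0907 = 0.1209 ≈ 0.121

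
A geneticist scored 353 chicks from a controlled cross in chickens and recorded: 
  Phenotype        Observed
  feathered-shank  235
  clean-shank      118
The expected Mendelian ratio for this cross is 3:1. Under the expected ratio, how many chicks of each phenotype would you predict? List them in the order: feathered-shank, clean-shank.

Expected counts for N = 353 under a 3:1 ratio (total parts = 4):
  feathered-shank: 353 × 3/4 = 264.75
  clean-shank: 353 × 1/4 = 88.25

264.75, 88.25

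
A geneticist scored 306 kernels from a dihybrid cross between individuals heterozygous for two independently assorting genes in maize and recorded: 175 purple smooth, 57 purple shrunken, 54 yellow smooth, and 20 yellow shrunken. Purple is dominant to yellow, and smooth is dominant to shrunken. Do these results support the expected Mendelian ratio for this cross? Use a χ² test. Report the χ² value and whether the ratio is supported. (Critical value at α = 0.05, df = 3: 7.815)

A dihybrid F₂ with independent assortment and complete dominance at both loci gives a 9:3:3:1 phenotypic ratio.
Expected counts for N = 306 under a 9:3:3:1 ratio (total parts = 16):
  purple smooth: 306 × 9/16 = 172.125
  purple shrunken: 306 × 3/16 = 57.375
  yellow smooth: 306 × 3/16 = 57.375
  yellow shrunken: 306 × 1/16 = 19.125
χ² = Σ (O − E)² / E
  purple smooth: (175 − 172.125)² / 172.125 = 0.0480
  purple shrunken: (57 − 57.375)² / 57.375 = 0.0025
  yellow smooth: (54 − 57.375)² / 57.375 = 0.1985
  yellow shrunken: (20 − 19.125)² / 19.125 = 0.0400
χ² = 0.0480 + 0.0025 + 0.1985 + 0.0400 = 0.289
Degrees of freedom = 4 − 1 = 3; critical value at α = 0.05 is 7.815.
Since 0.289 < 7.815, we fail to reject the null hypothesis — the data are consistent with the 9:3:3:1 ratio.

0.289; consistent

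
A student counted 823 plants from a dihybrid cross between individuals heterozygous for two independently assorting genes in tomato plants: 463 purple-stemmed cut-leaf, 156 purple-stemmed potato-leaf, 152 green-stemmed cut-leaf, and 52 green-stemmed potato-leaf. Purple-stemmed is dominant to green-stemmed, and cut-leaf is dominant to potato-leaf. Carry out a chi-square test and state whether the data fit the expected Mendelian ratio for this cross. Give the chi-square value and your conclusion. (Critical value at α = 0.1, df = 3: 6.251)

A dihybrid F₂ with independent assortment and complete dominance at both loci gives a 9:3:3:1 phenotypic ratio.
Total ratio parts = 16. Expected numbers out of 823:
  purple-stemmed cut-leaf: 823 × 9/16 = 462.9375
  purple-stemmed potato-leaf: 823 × 3/16 = 154.3125
  green-stemmed cut-leaf: 823 × 3/16 = 154.3125
  green-stemmed potato-leaf: 823 × 1/16 = 51.4375
χ² = Σ (O − E)² / E
  purple-stemmed cut-leaf: (463 − 462.9375)² / 462.9375 = 0.0000
  purple-stemmed potato-leaf: (156 − 154.3125)² / 154.3125 = 0.0185
  green-stemmed cut-leaf: (152 − 154.3125)² / 154.3125 = 0.0347
  green-stemmed potato-leaf: (52 − 51.4375)² / 51.4375 = 0.0062
χ² = 0.0000 + 0.0185 + 0.0347 + 0.0062 = 0.0594 ≈ 0.059
Degrees of freedom = 4 − 1 = 3; critical value at α = 0.1 is 6.251.
Since 0.059 < 6.251, we fail to reject the null hypothesis — the data are consistent with the 9:3:3:1 ratio.

0.059; consistent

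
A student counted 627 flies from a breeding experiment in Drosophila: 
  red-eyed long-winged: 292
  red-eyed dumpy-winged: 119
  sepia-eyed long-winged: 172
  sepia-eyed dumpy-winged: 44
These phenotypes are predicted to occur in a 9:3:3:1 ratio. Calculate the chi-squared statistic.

36.259

Under the 9:3:3:1 hypothesis (Σ ratio = 16, N = 627):
  red-eyed long-winged: 627 × 9/16 = 352.6875
  red-eyed dumpy-winged: 627 × 3/16 = 117.5625
  sepia-eyed long-winged: 627 × 3/16 = 117.5625
  sepia-eyed dumpy-winged: 627 × 1/16 = 39.1875
χ² = Σ (O − E)² / E
  red-eyed long-winged: (292 − 352.6875)² / 352.6875 = 10.4426
  red-eyed dumpy-winged: (119 − 117.5625)² / 117.5625 = 0.0176
  sepia-eyed long-winged: (172 − 117.5625)² / 117.5625 = 25.2074
  sepia-eyed dumpy-winged: (44 − 39.1875)² / 39.1875 = 0.5910
χ² = 10.4426 + 0.0176 + 25.2074 + 0.5910 = 36.2586 ≈ 36.259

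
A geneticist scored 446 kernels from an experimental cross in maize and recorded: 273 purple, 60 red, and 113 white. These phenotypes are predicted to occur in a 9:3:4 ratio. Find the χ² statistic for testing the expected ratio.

Under the 9:3:4 hypothesis (Σ ratio = 16, N = 446):
  purple: 446 × 9/16 = 250.875
  red: 446 × 3/16 = 83.625
  white: 446 × 4/16 = 111.5
χ² = Σ (O − E)² / E
  purple: (273 − 250.875)² / 250.875 = 1.9512
  red: (60 − 83.625)² / 83.625 = 6.6743
  white: (113 − 111.5)² / 111.5 = 0.0202
χ² = 1.9512 + 6.6743 + 0.0202 = 8.6457 ≈ 8.646

8.646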